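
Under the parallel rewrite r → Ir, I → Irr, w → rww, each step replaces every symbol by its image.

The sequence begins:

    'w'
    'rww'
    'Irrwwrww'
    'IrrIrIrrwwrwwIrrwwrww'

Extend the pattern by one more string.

Rewriting the 21 symbols of IrrIrIrrwwrwwIrrwwrww one by one yields Irr Ir Ir Irr Ir Irr Ir Ir rww rww Ir rww rww Irr Ir Ir rww rww Ir rww rww; concatenated:

IrrIrIrIrrIrIrrIrIrrwwrwwIrrwwrwwIrrIrIrrwwrwwIrrwwrww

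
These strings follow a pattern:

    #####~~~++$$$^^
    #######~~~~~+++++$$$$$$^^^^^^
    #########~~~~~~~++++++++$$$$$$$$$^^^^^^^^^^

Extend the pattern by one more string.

The n-th term is 2n+3 #'s then 2n+1 ~'s then 3n-1 +'s then 3n $'s then 4n-2 ^'s (n = 1, 2, …).
For the next term, n = 4, so the run lengths are 11, 9, 11, 12, 14.

###########~~~~~~~~~+++++++++++$$$$$$$$$$$$^^^^^^^^^^^^^^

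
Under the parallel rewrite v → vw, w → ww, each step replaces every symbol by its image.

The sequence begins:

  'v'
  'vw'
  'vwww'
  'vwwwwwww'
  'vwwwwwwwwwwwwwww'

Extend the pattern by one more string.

vwwwwwwwwwwwwwwwwwwwwwwwwwwwwwww

Replace each of the 16 characters of vwwwwwwwwwwwwwww in place — vw ww ww ww ww ww ww ww ww ww ww ww ww ww ww ww — and concatenate.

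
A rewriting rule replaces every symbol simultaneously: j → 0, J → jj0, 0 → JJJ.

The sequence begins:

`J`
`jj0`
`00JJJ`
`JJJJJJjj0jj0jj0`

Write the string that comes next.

Replace each of the 15 characters of JJJJJJjj0jj0jj0 in place — jj0 jj0 jj0 jj0 jj0 jj0 0 0 JJJ 0 0 JJJ 0 0 JJJ — and concatenate.

jj0jj0jj0jj0jj0jj000JJJ00JJJ00JJJ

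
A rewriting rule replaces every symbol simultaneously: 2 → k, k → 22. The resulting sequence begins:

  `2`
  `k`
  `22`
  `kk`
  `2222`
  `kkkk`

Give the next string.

Apply φ to kkkk symbol by symbol: k→22, k→22, k→22, k→22; joined: 22 22 22 22.

22222222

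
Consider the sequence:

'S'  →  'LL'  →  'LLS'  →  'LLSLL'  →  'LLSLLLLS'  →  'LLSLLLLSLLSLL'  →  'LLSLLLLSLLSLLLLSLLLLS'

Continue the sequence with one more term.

LLSLLLLSLLSLLLLSLLLLSLLSLLLLSLLSLL

This is a Fibonacci-style word recurrence s(k) = s(k−1)·s(k−2): e.g. LL·S = LLS.
The next term joins LLSLLLLSLLSLLLLSLLLLS and LLSLLLLSLLSLL.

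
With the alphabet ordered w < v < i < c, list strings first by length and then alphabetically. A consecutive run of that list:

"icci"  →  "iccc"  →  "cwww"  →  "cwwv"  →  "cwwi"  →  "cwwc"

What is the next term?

The successor of cwwc increments the rightmost position that isn't already c and resets every position after it to w.

cwvw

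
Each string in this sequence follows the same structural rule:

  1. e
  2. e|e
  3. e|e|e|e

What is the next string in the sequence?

Each string is two copies of the previous one joined by '|'.
Doubling e|e|e|e with '|' between the halves:

e|e|e|e|e|e|e|e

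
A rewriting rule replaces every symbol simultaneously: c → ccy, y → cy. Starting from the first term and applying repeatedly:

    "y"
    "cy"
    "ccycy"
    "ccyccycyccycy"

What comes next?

Rewriting the 13 symbols of ccyccycyccycy one by one yields ccy ccy cy ccy ccy cy ccy cy ccy ccy cy ccy cy; concatenated:

ccyccycyccyccycyccycyccyccycyccycy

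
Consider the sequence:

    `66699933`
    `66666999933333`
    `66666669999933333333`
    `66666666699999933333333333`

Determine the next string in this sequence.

66666666666999999933333333333333

Each string has the form 6^{2n+1} 9^{n+2} 3^{3n-1} (n = 1, 2, …).
Setting n = 5 gives 11, 7, 14 characters in each block.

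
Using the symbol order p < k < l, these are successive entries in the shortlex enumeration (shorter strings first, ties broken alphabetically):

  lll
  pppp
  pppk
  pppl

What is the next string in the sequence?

ppkp

Find the rightmost character of pppl below l, bump it to the next letter, and reset everything to its right to p.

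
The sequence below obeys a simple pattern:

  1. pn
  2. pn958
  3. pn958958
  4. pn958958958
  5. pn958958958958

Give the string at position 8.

pn958958958958958958958

Every step adds 958 to the end: s(k+1) = s(k)·958.
From pn958958958958, 3 further steps: pn958958958958 → pn958958958958958 → pn958958958958958958 → (answer).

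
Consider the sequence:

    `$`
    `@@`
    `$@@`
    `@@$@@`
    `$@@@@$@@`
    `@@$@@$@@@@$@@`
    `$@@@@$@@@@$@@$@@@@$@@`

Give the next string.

@@$@@$@@@@$@@$@@@@$@@@@$@@$@@@@$@@

From term 3 onward, concatenate the second-to-last term with the last: $·@@ = $@@, @@·$@@ = @@$@@, …
So term 8 is @@$@@$@@@@$@@·$@@@@$@@@@$@@$@@@@$@@.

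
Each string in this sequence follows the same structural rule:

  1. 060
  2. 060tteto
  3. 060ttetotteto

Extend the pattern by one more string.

The strings grow by a fixed suffix tteto each time.
Applying this once more to 060ttetotteto:

060ttetottetotteto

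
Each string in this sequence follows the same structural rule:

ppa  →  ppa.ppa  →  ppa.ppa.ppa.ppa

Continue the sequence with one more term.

ppa.ppa.ppa.ppa.ppa.ppa.ppa.ppa

s(k+1) = s(k)·.·s(k) — each term doubles the last with '.' between the halves.
One more doubling of ppa.ppa.ppa.ppa gives the answer.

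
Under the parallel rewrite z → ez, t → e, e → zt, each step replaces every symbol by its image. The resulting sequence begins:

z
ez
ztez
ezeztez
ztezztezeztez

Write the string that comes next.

φ(ztezztezeztez) expands symbol-by-symbol to ez e zt ez ez e zt ez zt ez e zt ez; joining the 13 pieces gives the next term.

ezeztezezeztezztezeztez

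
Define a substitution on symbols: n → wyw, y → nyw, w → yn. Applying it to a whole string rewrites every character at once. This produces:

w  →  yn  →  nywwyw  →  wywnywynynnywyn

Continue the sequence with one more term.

ynnywynwywnywynnywwywnywwywwywnywynnywwyw

Replace each of the 15 characters of wywnywynynnywyn in place — yn nyw yn wyw nyw yn nyw wyw nyw wyw wyw nyw yn nyw wyw — and concatenate.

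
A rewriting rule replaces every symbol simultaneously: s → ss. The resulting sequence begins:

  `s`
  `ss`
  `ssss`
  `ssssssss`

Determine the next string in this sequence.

Expanding ssssssss: s→ss, s→ss, s→ss, s→ss, s→ss, s→ss, s→ss, s→ss. Concatenated: ss ss ss ss ss ss ss ss.

ssssssssssssssss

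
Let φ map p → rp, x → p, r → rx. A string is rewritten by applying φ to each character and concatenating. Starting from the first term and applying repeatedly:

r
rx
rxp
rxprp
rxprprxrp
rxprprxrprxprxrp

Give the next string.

rxprprxrprxprxrprxprprxprxrp

Applying the rule to each of the 16 symbols of rxprprxrprxprxrp gives the pieces rx p rp rx rp rx p rx rp rx p rp rx p rx rp, which concatenate to the answer.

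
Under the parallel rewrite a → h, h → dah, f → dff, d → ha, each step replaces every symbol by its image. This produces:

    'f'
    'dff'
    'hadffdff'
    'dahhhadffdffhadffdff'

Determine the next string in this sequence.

Rewriting the 20 symbols of dahhhadffdffhadffdff one by one yields ha h dah dah dah h ha dff dff ha dff dff dah h ha dff dff ha dff dff; concatenated:

hahdahdahdahhhadffdffhadffdffdahhhadffdffhadffdff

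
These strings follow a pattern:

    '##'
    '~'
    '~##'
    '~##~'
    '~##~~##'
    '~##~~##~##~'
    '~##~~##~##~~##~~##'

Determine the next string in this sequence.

Each term (from the third on) is the previous term followed by the one before it: term 3 = ~·## = ~##.
So term 8 is ~##~~##~##~~##~~##·~##~~##~##~.

~##~~##~##~~##~~##~##~~##~##~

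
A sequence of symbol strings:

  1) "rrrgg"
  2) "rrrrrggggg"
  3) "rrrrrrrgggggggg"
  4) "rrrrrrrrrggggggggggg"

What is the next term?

The n-th term is 2n+1 r's then 3n-1 g's (n = 1, 2, …).
For the next term, n = 5, so the run lengths are 11, 14.

rrrrrrrrrrrgggggggggggggg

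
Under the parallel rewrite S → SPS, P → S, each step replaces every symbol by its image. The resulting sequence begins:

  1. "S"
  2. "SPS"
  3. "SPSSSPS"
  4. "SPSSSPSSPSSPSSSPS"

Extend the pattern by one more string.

Applying the rule to each of the 17 symbols of SPSSSPSSPSSPSSSPS gives the pieces SPS S SPS SPS SPS S SPS SPS S SPS SPS S SPS SPS SPS S SPS, which concatenate to the answer.

SPSSSPSSPSSPSSSPSSPSSSPSSPSSSPSSPSSPSSSPS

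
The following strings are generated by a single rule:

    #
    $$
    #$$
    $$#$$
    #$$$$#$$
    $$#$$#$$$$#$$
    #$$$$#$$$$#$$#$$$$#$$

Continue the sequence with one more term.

$$#$$#$$$$#$$#$$$$#$$$$#$$#$$$$#$$

This is a Fibonacci-style word recurrence s(k) = s(k−2)·s(k−1): e.g. #·$$ = #$$.
Continuing: $$#$$#$$$$#$$ · #$$$$#$$$$#$$#$$$$#$$ gives term 8.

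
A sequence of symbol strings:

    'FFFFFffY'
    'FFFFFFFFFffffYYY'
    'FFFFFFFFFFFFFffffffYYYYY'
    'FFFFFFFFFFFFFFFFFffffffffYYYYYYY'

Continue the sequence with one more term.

The n-th term is 4n+1 F's then 2n f's then 2n-1 Y's (n = 1, 2, …).
Setting n = 5 gives 21, 10, 9 characters in each block.

FFFFFFFFFFFFFFFFFFFFFffffffffffYYYYYYYYY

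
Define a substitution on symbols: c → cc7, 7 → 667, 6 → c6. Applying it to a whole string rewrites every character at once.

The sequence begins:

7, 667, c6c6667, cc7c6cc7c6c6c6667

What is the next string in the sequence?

Applying the rule to each of the 17 symbols of cc7c6cc7c6c6c6667 gives the pieces cc7 cc7 667 cc7 c6 cc7 cc7 667 cc7 c6 cc7 c6 cc7 c6 c6 c6 667, which concatenate to the answer.

cc7cc7667cc7c6cc7cc7667cc7c6cc7c6cc7c6c6c6667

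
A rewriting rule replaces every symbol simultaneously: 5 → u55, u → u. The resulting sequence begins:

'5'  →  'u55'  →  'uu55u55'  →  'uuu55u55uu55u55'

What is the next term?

uuuu55u55uu55u55uuu55u55uu55u55

Applying the rule to each of the 15 symbols of uuu55u55uu55u55 gives the pieces u u u u55 u55 u u55 u55 u u u55 u55 u u55 u55, which concatenate to the answer.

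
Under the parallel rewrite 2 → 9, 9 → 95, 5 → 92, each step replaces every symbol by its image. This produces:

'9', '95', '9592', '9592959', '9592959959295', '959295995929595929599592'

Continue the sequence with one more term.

Applying the rule to each of the 24 symbols of 959295995929595929599592 gives the pieces 95 92 95 9 95 92 95 95 92 95 9 95 92 95 92 95 9 95 92 95 95 92 95 9, which concatenate to the answer.

95929599592959592959959295929599592959592959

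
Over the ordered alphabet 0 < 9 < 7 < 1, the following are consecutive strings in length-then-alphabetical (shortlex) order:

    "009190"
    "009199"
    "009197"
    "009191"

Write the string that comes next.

Treat 009191 as a base-4 numeral over the given alphabet and add one, carrying through any trailing 1's.

009170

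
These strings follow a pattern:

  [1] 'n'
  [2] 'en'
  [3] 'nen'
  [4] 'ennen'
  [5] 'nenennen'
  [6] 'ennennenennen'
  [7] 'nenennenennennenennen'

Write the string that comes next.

ennennenennennenennenennennenennen

From term 3 onward, concatenate the second-to-last term with the last: n·en = nen, en·nen = ennen, …
The next term joins ennennenennen and nenennenennennenennen.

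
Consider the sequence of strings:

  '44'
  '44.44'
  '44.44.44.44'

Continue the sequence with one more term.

44.44.44.44.44.44.44.44

Every step duplicates the string with '.' between the halves.
One more doubling of 44.44.44.44 gives the answer.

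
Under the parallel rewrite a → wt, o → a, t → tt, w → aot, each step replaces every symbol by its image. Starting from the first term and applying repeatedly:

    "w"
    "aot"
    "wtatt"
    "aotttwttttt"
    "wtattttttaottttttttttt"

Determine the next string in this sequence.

Rewriting the 22 symbols of wtattttttaottttttttttt one by one yields aot tt wt tt tt tt tt tt tt wt a tt tt tt tt tt tt tt tt tt tt tt; concatenated:

aotttwtttttttttttttwtatttttttttttttttttttttt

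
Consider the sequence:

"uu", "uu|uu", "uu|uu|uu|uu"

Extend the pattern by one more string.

Each string is two copies of the previous one joined by '|'.
One more doubling of uu|uu|uu|uu gives the answer.

uu|uu|uu|uu|uu|uu|uu|uu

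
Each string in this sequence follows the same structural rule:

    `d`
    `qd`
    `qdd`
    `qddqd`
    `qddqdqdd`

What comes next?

qddqdqddqddqd

From term 3 onward, concatenate the last term with the second-to-last: qd·d = qdd, qdd·qd = qddqd, …
Continuing: qddqdqdd · qddqd gives term 6.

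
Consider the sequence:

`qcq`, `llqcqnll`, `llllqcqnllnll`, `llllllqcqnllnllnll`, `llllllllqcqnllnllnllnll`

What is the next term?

s(k+1) = ll·s(k)·nll, so each term gains ll as a prefix and nll as a suffix.
Applying this once more to llllllllqcqnllnllnllnll:

llllllllllqcqnllnllnllnllnll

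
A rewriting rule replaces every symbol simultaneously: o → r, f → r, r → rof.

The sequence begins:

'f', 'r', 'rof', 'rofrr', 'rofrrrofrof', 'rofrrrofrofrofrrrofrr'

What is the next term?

Applying the rule to each of the 21 symbols of rofrrrofrofrofrrrofrr gives the pieces rof r r rof rof rof r r rof r r rof r r rof rof rof r r rof rof, which concatenate to the answer.

rofrrrofrofrofrrrofrrrofrrrofrofrofrrrofrof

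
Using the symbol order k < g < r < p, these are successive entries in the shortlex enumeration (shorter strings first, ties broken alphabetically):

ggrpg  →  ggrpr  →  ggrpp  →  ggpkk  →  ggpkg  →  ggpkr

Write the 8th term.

ggpgk

Continuing the enumeration 2 steps past ggpkr: ggpkr → ggpkp → (answer).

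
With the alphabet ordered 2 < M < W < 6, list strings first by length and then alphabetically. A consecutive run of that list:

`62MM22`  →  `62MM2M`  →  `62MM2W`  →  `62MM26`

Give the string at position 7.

Continuing the enumeration 3 steps past 62MM26: 62MM26 → 62MMM2 → 62MMMM → (answer).

62MMMW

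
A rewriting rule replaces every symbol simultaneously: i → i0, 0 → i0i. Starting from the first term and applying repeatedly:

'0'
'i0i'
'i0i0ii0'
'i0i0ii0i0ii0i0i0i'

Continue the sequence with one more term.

i0i0ii0i0ii0i0i0ii0i0ii0i0i0ii0i0ii0i0ii0

φ(i0i0ii0i0ii0i0i0i) expands symbol-by-symbol to i0 i0i i0 i0i i0 i0 i0i i0 i0i i0 i0 i0i i0 i0i i0 i0i i0; joining the 17 pieces gives the next term.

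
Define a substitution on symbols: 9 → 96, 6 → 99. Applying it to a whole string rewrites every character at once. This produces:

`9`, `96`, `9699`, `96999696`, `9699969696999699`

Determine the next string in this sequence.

Replace each of the 16 characters of 9699969696999699 in place — 96 99 96 96 96 99 96 99 96 99 96 96 96 99 96 96 — and concatenate.

96999696969996999699969696999696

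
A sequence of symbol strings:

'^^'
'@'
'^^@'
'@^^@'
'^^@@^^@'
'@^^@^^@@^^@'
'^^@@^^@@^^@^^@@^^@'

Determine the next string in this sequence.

@^^@^^@@^^@^^@@^^@@^^@^^@@^^@

From term 3 onward, concatenate the second-to-last term with the last: ^^·@ = ^^@, @·^^@ = @^^@, …
The next term joins @^^@^^@@^^@ and ^^@@^^@@^^@^^@@^^@.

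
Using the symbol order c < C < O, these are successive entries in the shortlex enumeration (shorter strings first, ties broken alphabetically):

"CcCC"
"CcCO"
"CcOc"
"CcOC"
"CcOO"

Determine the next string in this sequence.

CCcc

The successor of CcOO increments the rightmost position that isn't already O and resets every position after it to c.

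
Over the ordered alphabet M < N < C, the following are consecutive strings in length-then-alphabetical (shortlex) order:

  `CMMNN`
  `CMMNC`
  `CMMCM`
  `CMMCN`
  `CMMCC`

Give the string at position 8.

CMNMC

Stepping forward 3 times from CMMCC: CMMCC → CMNMM → CMNMN, then the target.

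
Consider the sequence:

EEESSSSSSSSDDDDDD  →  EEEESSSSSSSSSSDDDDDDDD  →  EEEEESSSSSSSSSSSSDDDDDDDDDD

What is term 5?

EEEEEEESSSSSSSSSSSSSSSSDDDDDDDDDDDDDD

The n-th term is n E's then 2n+2 S's then 2n D's, where the shown terms are n = 3, 4, 5.
At n = 7 the blocks have lengths 7, 16, 14.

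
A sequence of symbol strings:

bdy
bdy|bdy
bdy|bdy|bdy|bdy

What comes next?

Each string is two copies of the previous one joined by '|'.
One more doubling of bdy|bdy|bdy|bdy gives the answer.

bdy|bdy|bdy|bdy|bdy|bdy|bdy|bdy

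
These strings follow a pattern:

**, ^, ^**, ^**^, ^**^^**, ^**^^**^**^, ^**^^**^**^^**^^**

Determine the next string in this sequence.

^**^^**^**^^**^^**^**^^**^**^

Each term (from the third on) is the previous term followed by the one before it: term 3 = ^·** = ^**.
Continuing: ^**^^**^**^^**^^** · ^**^^**^**^ gives term 8.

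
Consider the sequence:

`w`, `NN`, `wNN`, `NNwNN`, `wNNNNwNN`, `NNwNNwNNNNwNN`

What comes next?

wNNNNwNNNNwNNwNNNNwNN

Each term (from the third on) is the two preceding terms concatenated in order: term 3 = w·NN = wNN.
So term 7 is wNNNNwNN·NNwNNwNNNNwNN.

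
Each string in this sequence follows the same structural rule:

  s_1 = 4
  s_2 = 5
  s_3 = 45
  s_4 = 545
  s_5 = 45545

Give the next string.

54545545

Each term (from the third on) is the two preceding terms concatenated in order: term 3 = 4·5 = 45.
Continuing: 545 · 45545 gives term 6.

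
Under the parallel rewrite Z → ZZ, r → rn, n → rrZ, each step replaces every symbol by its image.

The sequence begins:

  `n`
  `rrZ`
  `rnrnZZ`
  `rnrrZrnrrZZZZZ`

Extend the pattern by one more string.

rnrrZrnrnZZrnrrZrnrnZZZZZZZZZZ

Applying the rule to each of the 14 symbols of rnrrZrnrrZZZZZ gives the pieces rn rrZ rn rn ZZ rn rrZ rn rn ZZ ZZ ZZ ZZ ZZ, which concatenate to the answer.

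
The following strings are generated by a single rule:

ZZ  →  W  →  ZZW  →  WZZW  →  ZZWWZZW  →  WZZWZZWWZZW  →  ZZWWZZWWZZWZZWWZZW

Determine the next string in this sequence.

WZZWZZWWZZWZZWWZZWWZZWZZWWZZW

Each term (from the third on) is the two preceding terms concatenated in order: term 3 = ZZ·W = ZZW.
Continuing: WZZWZZWWZZW · ZZWWZZWWZZWZZWWZZW gives term 8.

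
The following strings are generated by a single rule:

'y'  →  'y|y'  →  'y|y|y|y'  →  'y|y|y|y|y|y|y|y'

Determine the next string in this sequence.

Every step duplicates the string with '|' between the halves.
So the next term is two copies of y|y|y|y|y|y|y|y with '|' between the halves.

y|y|y|y|y|y|y|y|y|y|y|y|y|y|y|y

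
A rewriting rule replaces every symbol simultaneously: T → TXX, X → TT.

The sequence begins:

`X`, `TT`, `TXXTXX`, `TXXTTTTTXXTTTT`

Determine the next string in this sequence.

TXXTTTTTXXTXXTXXTXXTXXTTTTTXXTXXTXXTXX

Replace each of the 14 characters of TXXTTTTTXXTTTT in place — TXX TT TT TXX TXX TXX TXX TXX TT TT TXX TXX TXX TXX — and concatenate.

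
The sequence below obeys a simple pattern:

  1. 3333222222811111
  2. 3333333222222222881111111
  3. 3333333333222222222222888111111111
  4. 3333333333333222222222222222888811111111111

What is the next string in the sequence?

Reading off run lengths: 3 runs 4, 7, 10, 13; 2 runs 6, 9, 12, 15; 8 runs 1, 2, 3, 4; 1 runs 5, 7, 9, 11 — each is linear in n, where the shown terms are n = 2, 3, 4, 5.
For the next term, n = 6, so the run lengths are 16, 18, 5, 13.

3333333333333333222222222222222222888881111111111111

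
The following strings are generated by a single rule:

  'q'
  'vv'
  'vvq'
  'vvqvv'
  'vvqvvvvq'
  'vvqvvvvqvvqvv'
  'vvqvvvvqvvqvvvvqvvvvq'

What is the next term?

Each term (from the third on) is the previous term followed by the one before it: term 3 = vv·q = vvq.
So term 8 is vvqvvvvqvvqvvvvqvvvvq·vvqvvvvqvvqvv.

vvqvvvvqvvqvvvvqvvvvqvvqvvvvqvvqvv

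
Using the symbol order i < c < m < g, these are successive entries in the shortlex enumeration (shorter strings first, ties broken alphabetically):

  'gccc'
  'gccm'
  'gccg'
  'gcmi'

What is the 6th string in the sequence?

gcmm

Advancing 2 positions from gcmi through gcmi → gcmc reaches term 6.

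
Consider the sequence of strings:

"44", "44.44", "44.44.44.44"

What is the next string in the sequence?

s(k+1) = s(k)·.·s(k) — each term doubles the last with '.' between the halves.
Doubling 44.44.44.44 with '.' between the halves:

44.44.44.44.44.44.44.44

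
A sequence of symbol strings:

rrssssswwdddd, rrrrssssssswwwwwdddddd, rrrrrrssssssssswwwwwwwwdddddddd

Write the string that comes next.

Each string has the form r^{2n} s^{2n+3} w^{3n-1} d^{2n+2} (n = 1, 2, …).
At n = 4 the blocks have lengths 8, 11, 11, 10.

rrrrrrrrssssssssssswwwwwwwwwwwdddddddddd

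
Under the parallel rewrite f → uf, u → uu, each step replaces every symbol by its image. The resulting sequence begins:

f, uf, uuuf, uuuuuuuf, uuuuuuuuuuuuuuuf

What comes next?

uuuuuuuuuuuuuuuuuuuuuuuuuuuuuuuf

Applying the rule to each of the 16 symbols of uuuuuuuuuuuuuuuf gives the pieces uu uu uu uu uu uu uu uu uu uu uu uu uu uu uu uf, which concatenate to the answer.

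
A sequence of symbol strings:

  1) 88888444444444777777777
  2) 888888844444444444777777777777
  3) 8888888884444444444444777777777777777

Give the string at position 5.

888888888888844444444444444444777777777777777777777

Term n consists of 2n-1 8's, followed by 2n+3 4's, followed by 3n 7's, where the shown terms are n = 3, 4, 5.
Setting n = 7 gives 13, 17, 21 characters in each block.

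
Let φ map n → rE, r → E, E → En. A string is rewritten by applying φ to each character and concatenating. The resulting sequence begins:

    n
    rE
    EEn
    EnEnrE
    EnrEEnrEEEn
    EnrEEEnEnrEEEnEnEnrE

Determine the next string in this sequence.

Applying the rule to each of the 20 symbols of EnrEEEnEnrEEEnEnEnrE gives the pieces En rE E En En En rE En rE E En En En rE En rE En rE E En, which concatenate to the answer.

EnrEEEnEnEnrEEnrEEEnEnEnrEEnrEEnrEEEn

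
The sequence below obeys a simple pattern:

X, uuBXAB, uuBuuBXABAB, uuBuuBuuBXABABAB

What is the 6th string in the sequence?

Every step adds uuB to the front and AB to the end of the previous string.
From uuBuuBuuBXABABAB, 2 further steps: uuBuuBuuBXABABAB → uuBuuBuuBuuBXABABABAB → (answer).

uuBuuBuuBuuBuuBXABABABABAB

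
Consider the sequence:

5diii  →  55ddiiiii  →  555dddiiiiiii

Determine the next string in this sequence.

Reading off run lengths: 5 runs 1, 2, 3; d runs 1, 2, 3; i runs 3, 5, 7 — each is linear in n (n = 1, 2, …).
For the next term, n = 4, so the run lengths are 4, 4, 9.

5555ddddiiiiiiiii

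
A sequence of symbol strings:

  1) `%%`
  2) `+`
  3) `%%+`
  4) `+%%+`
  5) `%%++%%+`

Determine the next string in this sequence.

From term 3 onward, concatenate the second-to-last term with the last: %%·+ = %%+, +·%%+ = +%%+, …
The next term joins +%%+ and %%++%%+.

+%%+%%++%%+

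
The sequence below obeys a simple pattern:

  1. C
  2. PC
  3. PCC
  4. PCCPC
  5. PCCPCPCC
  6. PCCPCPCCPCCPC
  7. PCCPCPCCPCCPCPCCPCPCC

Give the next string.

PCCPCPCCPCCPCPCCPCPCCPCCPCPCCPCCPC

From term 3 onward, concatenate the last term with the second-to-last: PC·C = PCC, PCC·PC = PCCPC, …
So term 8 is PCCPCPCCPCCPCPCCPCPCC·PCCPCPCCPCCPC.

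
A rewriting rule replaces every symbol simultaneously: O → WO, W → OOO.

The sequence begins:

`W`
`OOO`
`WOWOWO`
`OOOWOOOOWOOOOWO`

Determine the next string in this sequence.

Replace each of the 15 characters of OOOWOOOOWOOOOWO in place — WO WO WO OOO WO WO WO WO OOO WO WO WO WO OOO WO — and concatenate.

WOWOWOOOOWOWOWOWOOOOWOWOWOWOOOOWO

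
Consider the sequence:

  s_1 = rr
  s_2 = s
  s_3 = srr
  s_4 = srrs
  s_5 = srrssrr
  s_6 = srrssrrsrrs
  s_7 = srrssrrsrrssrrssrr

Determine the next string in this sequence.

Each term (from the third on) is the previous term followed by the one before it: term 3 = s·rr = srr.
The next term joins srrssrrsrrssrrssrr and srrssrrsrrs.

srrssrrsrrssrrssrrsrrssrrsrrs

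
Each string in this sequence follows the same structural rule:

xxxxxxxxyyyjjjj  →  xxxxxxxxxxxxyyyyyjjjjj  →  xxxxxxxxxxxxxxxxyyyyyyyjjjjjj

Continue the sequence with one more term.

Each string has the form x^{4n} y^{2n-1} j^{n+2}, where the shown terms are n = 2, 3, 4.
Setting n = 5 gives 20, 9, 7 characters in each block.

xxxxxxxxxxxxxxxxxxxxyyyyyyyyyjjjjjjj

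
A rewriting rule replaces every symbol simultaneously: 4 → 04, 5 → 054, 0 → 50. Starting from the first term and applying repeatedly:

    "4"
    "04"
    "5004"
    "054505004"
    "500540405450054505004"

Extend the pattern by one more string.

0545050054045004500540405450500540405450054505004

φ(500540405450054505004) expands symbol-by-symbol to 054 50 50 054 04 50 04 50 054 04 054 50 50 054 04 054 50 054 50 50 04; joining the 21 pieces gives the next term.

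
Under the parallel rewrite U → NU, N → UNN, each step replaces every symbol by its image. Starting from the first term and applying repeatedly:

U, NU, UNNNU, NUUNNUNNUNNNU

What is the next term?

Replace each of the 13 characters of NUUNNUNNUNNNU in place — UNN NU NU UNN UNN NU UNN UNN NU UNN UNN UNN NU — and concatenate.

UNNNUNUUNNUNNNUUNNUNNNUUNNUNNUNNNU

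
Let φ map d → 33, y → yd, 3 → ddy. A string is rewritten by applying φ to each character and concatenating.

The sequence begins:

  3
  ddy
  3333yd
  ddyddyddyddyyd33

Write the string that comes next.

3333yd3333yd3333yd3333ydyd33ddyddy

Replace each of the 16 characters of ddyddyddyddyyd33 in place — 33 33 yd 33 33 yd 33 33 yd 33 33 yd yd 33 ddy ddy — and concatenate.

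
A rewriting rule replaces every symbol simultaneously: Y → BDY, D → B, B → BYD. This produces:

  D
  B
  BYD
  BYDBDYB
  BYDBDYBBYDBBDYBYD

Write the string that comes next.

Applying the rule to each of the 17 symbols of BYDBDYBBYDBBDYBYD gives the pieces BYD BDY B BYD B BDY BYD BYD BDY B BYD BYD B BDY BYD BDY B, which concatenate to the answer.

BYDBDYBBYDBBDYBYDBYDBDYBBYDBYDBBDYBYDBDYB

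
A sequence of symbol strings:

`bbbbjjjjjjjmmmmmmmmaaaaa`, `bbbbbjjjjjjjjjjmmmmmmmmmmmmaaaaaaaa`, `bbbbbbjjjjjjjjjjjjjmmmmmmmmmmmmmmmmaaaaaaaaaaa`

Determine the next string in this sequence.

bbbbbbbjjjjjjjjjjjjjjjjmmmmmmmmmmmmmmmmmmmmaaaaaaaaaaaaaa

Each string has the form b^{n+2} j^{3n+1} m^{4n} a^{3n-1}, where the shown terms are n = 2, 3, 4.
Setting n = 5 gives 7, 16, 20, 14 characters in each block.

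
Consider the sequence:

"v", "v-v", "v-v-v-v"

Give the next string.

s(k+1) = s(k)·-·s(k) — each term doubles the last with '-' between the halves.
One more doubling of v-v-v-v gives the answer.

v-v-v-v-v-v-v-v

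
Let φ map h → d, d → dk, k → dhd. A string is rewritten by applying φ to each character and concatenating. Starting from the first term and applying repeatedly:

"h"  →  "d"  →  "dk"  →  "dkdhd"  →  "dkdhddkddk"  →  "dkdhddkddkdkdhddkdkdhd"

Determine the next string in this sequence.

Rewriting the 22 symbols of dkdhddkddkdkdhddkdkdhd one by one yields dk dhd dk d dk dk dhd dk dk dhd dk dhd dk d dk dk dhd dk dhd dk d dk; concatenated:

dkdhddkddkdkdhddkdkdhddkdhddkddkdkdhddkdhddkddk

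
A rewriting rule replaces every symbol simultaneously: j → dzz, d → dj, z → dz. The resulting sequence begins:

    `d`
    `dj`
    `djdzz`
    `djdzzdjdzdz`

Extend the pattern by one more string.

djdzzdjdzdzdjdzzdjdzdjdz

Rewriting each symbol of djdzzdjdzdz: d→dj, j→dzz, d→dj, z→dz, z→dz, d→dj, j→dzz, d→dj, z→dz, d→dj, z→dz, which concatenates to dj dzz dj dz dz dj dzz dj dz dj dz.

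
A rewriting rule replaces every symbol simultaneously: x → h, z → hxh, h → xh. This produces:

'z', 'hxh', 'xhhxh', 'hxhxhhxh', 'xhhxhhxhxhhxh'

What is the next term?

hxhxhhxhxhhxhhxhxhhxh

Replace each of the 13 characters of xhhxhhxhxhhxh in place — h xh xh h xh xh h xh h xh xh h xh — and concatenate.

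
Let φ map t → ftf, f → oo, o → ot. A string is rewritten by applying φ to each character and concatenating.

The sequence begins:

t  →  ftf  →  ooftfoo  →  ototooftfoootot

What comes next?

Rewriting the 15 symbols of ototooftfoootot one by one yields ot ftf ot ftf ot ot oo ftf oo ot ot ot ftf ot ftf; concatenated:

otftfotftfototooftfoootototftfotftf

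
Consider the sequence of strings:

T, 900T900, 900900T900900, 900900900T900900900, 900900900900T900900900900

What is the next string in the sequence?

Every step adds 900 to the front and 900 to the end of the previous string.
One more step from 900900900900T900900900900 gives the answer.

900900900900900T900900900900900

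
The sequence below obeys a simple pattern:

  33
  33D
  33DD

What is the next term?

The strings grow by a fixed suffix D each time.
So the next term is 33DD·D.

33DDD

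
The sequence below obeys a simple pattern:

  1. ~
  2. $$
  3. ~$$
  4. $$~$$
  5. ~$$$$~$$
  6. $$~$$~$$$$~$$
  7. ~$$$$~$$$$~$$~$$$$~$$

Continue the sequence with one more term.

$$~$$~$$$$~$$~$$$$~$$$$~$$~$$$$~$$

From term 3 onward, concatenate the second-to-last term with the last: ~·$$ = ~$$, $$·~$$ = $$~$$, …
So term 8 is $$~$$~$$$$~$$·~$$$$~$$$$~$$~$$$$~$$.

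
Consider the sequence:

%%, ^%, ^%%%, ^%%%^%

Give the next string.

This is a Fibonacci-style word recurrence s(k) = s(k−1)·s(k−2): e.g. ^%·%% = ^%%%.
So term 5 is ^%%%^%·^%%%.

^%%%^%^%%%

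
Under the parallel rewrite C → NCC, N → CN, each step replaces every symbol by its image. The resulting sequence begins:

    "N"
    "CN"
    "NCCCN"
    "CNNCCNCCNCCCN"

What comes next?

Rewriting the 13 symbols of CNNCCNCCNCCCN one by one yields NCC CN CN NCC NCC CN NCC NCC CN NCC NCC NCC CN; concatenated:

NCCCNCNNCCNCCCNNCCNCCCNNCCNCCNCCCN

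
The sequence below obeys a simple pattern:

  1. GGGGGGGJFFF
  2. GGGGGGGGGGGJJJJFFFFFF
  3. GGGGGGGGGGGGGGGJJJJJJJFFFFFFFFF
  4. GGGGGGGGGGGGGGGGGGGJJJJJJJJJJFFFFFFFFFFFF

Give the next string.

The n-th term is 4n+3 G's then 3n-2 J's then 3n F's (n = 1, 2, …).
For the next term, n = 5, so the run lengths are 23, 13, 15.

GGGGGGGGGGGGGGGGGGGGGGGJJJJJJJJJJJJJFFFFFFFFFFFFFFF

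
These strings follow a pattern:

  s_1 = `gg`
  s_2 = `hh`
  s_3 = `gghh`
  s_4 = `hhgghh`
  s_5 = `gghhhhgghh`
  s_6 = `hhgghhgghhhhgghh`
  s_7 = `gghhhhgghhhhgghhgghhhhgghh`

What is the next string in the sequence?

This is a Fibonacci-style word recurrence s(k) = s(k−2)·s(k−1): e.g. gg·hh = gghh.
So term 8 is hhgghhgghhhhgghh·gghhhhgghhhhgghhgghhhhgghh.

hhgghhgghhhhgghhgghhhhgghhhhgghhgghhhhgghh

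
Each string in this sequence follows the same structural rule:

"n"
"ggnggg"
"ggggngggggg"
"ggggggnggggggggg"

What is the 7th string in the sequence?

ggggggggggggngggggggggggggggggg

Every step adds gg to the front and ggg to the end of the previous string.
From ggggggnggggggggg, 3 further steps: ggggggnggggggggg → ggggggggngggggggggggg → ggggggggggnggggggggggggggg → (answer).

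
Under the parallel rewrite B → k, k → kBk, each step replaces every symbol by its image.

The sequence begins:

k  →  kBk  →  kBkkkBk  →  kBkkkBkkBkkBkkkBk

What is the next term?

kBkkkBkkBkkBkkkBkkBkkkBkkBkkkBkkBkkBkkkBk

Applying the rule to each of the 17 symbols of kBkkkBkkBkkBkkkBk gives the pieces kBk k kBk kBk kBk k kBk kBk k kBk kBk k kBk kBk kBk k kBk, which concatenate to the answer.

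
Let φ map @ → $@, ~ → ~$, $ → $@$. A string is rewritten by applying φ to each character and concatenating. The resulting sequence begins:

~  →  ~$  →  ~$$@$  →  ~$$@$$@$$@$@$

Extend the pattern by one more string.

Rewriting the 13 symbols of ~$$@$$@$$@$@$ one by one yields ~$ $@$ $@$ $@ $@$ $@$ $@ $@$ $@$ $@ $@$ $@ $@$; concatenated:

~$$@$$@$$@$@$$@$$@$@$$@$$@$@$$@$@$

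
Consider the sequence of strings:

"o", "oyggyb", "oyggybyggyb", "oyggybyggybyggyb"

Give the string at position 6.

The strings grow by a fixed suffix yggyb each time.
From oyggybyggybyggyb, 2 further steps: oyggybyggybyggyb → oyggybyggybyggybyggyb → (answer).

oyggybyggybyggybyggybyggyb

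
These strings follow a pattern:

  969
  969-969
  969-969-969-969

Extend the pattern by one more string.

Every step duplicates the string with '-' between the halves.
So the next term is two copies of 969-969-969-969 with '-' between the halves.

969-969-969-969-969-969-969-969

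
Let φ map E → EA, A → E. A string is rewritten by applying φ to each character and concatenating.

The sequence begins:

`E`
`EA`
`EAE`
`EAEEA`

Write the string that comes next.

EAEEAEAE

Expanding EAEEA: E→EA, A→E, E→EA, E→EA, A→E. Concatenated: EA E EA EA E.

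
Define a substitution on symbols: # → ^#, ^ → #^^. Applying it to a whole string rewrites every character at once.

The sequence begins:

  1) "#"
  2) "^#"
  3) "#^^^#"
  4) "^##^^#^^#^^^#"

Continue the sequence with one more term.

Rewriting the 13 symbols of ^##^^#^^#^^^# one by one yields #^^ ^# ^# #^^ #^^ ^# #^^ #^^ ^# #^^ #^^ #^^ ^#; concatenated:

#^^^#^##^^#^^^##^^#^^^##^^#^^#^^^#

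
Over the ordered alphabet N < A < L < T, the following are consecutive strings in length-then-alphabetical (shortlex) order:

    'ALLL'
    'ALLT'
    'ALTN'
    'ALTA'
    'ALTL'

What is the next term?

Treat ALTL as a base-4 numeral over the given alphabet and add one, carrying through any trailing T's.

ALTT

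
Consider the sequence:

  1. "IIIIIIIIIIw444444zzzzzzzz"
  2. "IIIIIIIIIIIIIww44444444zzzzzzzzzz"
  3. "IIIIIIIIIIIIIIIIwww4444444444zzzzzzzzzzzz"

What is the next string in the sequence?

IIIIIIIIIIIIIIIIIIIwwww444444444444zzzzzzzzzzzzzz

Each string has the form I^{3n+1} w^{n-2} 4^{2n} z^{2n+2}, where the shown terms are n = 3, 4, 5.
Setting n = 6 gives 19, 4, 12, 14 characters in each block.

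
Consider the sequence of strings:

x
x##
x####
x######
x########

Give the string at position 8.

x##############

Each term is the previous one with ## appended.
From x########, 3 further steps: x######## → x########## → x############ → (answer).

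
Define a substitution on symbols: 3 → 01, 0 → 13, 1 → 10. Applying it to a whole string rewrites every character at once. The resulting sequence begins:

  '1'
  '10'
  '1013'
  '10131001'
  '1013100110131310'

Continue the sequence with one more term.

10131001101313101013100110011013

Replace each of the 16 characters of 1013100110131310 in place — 10 13 10 01 10 13 13 10 10 13 10 01 10 01 10 13 — and concatenate.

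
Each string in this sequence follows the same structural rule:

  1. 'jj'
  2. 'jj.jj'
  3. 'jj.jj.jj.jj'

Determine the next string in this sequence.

Every step duplicates the string with '.' between the halves.
Doubling jj.jj.jj.jj with '.' between the halves:

jj.jj.jj.jj.jj.jj.jj.jj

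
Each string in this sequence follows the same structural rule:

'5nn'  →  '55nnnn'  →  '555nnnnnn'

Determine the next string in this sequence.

Reading off run lengths: 5 runs 1, 2, 3; n runs 2, 4, 6 — each is linear in n (n = 1, 2, …).
For the next term, n = 4, so the run lengths are 4, 8.

5555nnnnnnnn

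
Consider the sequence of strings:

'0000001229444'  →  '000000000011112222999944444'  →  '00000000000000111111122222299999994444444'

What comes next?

0000000000000000001111111111222222229999999999444444444

The n-th term is 4n+2 0's then 3n-2 1's then 2n 2's then 3n-2 9's then 2n+1 4's (n = 1, 2, …).
For the next term, n = 4, so the run lengths are 18, 10, 8, 10, 9.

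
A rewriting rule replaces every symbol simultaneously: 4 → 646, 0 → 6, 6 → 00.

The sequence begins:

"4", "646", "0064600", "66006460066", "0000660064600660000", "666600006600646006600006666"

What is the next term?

Applying the rule to each of the 27 symbols of 666600006600646006600006666 gives the pieces 00 00 00 00 6 6 6 6 00 00 6 6 00 646 00 6 6 00 00 6 6 6 6 00 00 00 00, which concatenate to the answer.

0000000066660000660064600660000666600000000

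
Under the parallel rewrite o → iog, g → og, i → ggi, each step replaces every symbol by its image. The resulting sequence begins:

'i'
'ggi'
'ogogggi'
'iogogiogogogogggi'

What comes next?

Rewriting the 17 symbols of iogogiogogogogggi one by one yields ggi iog og iog og ggi iog og iog og iog og iog og og og ggi; concatenated:

ggiiogogiogogggiiogogiogogiogogiogogogogggi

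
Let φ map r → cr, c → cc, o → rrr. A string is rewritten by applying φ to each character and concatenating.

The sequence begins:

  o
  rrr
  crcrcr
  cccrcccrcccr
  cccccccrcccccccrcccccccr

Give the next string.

Rewriting the 24 symbols of cccccccrcccccccrcccccccr one by one yields cc cc cc cc cc cc cc cr cc cc cc cc cc cc cc cr cc cc cc cc cc cc cc cr; concatenated:

cccccccccccccccrcccccccccccccccrcccccccccccccccr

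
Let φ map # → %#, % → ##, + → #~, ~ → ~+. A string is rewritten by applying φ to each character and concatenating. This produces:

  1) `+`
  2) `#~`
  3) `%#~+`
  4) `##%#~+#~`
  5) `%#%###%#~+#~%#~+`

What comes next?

##%###%#%#%###%#~+#~%#~+##%#~+#~

φ(%#%###%#~+#~%#~+) expands symbol-by-symbol to ## %# ## %# %# %# ## %# ~+ #~ %# ~+ ## %# ~+ #~; joining the 16 pieces gives the next term.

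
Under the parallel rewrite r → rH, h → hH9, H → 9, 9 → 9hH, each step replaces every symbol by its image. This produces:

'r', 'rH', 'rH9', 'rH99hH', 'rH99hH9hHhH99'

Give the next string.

rH99hH9hHhH999hHhH99hH999hH9hH

Replace each of the 13 characters of rH99hH9hHhH99 in place — rH 9 9hH 9hH hH9 9 9hH hH9 9 hH9 9 9hH 9hH — and concatenate.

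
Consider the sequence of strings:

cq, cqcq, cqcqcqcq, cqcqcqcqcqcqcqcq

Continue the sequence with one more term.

s(k+1) = s(k)·s(k) — each term doubles the last.
Doubling cqcqcqcqcqcqcqcq:

cqcqcqcqcqcqcqcqcqcqcqcqcqcqcqcq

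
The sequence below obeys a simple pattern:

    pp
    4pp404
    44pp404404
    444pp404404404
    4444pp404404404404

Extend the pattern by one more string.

Every step adds 4 to the front and 404 to the end of the previous string.
So the next term is 4·4444pp404404404404·404.

44444pp404404404404404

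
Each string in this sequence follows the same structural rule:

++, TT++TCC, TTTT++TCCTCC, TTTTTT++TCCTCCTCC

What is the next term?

TTTTTTTT++TCCTCCTCCTCC

s(k+1) = TT·s(k)·TCC, so each term gains TT as a prefix and TCC as a suffix.
So the next term is TT·TTTTTT++TCCTCCTCC·TCC.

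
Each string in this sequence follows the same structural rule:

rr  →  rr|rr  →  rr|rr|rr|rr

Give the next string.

Every step duplicates the string with '|' between the halves.
One more doubling of rr|rr|rr|rr gives the answer.

rr|rr|rr|rr|rr|rr|rr|rr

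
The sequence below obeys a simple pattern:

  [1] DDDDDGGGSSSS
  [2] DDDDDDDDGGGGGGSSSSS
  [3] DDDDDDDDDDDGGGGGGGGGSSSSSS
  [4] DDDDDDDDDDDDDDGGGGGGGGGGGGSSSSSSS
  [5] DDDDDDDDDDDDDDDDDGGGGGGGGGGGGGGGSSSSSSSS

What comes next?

DDDDDDDDDDDDDDDDDDDDGGGGGGGGGGGGGGGGGGSSSSSSSSS

The n-th term is 3n+2 D's then 3n G's then n+3 S's (n = 1, 2, …).
Setting n = 6 gives 20, 18, 9 characters in each block.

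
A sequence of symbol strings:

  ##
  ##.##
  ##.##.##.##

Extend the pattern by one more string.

##.##.##.##.##.##.##.##

s(k+1) = s(k)·.·s(k) — each term doubles the last with '.' between the halves.
So the next term is two copies of ##.##.##.## with '.' between the halves.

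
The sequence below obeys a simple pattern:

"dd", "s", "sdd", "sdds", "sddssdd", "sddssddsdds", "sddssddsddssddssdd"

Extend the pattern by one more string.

Each term (from the third on) is the previous term followed by the one before it: term 3 = s·dd = sdd.
Continuing: sddssddsddssddssdd · sddssddsdds gives term 8.

sddssddsddssddssddsddssddsdds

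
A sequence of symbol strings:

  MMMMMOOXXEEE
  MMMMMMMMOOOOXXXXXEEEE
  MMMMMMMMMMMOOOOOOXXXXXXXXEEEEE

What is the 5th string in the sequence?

MMMMMMMMMMMMMMMMMOOOOOOOOOOXXXXXXXXXXXXXXEEEEEEE

Each string has the form M^{3n+2} O^{2n} X^{3n-1} E^{n+2} (n = 1, 2, …).
Setting n = 5 gives 17, 10, 14, 7 characters in each block.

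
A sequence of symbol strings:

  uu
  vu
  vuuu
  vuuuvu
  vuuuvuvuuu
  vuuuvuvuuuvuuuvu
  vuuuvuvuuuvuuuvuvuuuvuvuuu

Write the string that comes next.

Each term (from the third on) is the previous term followed by the one before it: term 3 = vu·uu = vuuu.
So term 8 is vuuuvuvuuuvuuuvuvuuuvuvuuu·vuuuvuvuuuvuuuvu.

vuuuvuvuuuvuuuvuvuuuvuvuuuvuuuvuvuuuvuuuvu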